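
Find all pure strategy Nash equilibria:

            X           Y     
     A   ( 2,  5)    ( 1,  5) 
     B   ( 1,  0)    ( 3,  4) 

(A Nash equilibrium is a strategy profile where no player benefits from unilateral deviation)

Nash equilibrium: (A, X), (B, Y)

Work:
Best responses:
  P1 vs X: payoffs [2, 1] → best response A (payoff 2)
  P1 vs Y: payoffs [1, 3] → best response B (payoff 3)
  P2 vs A: payoffs [5, 5] → best response X/Y (payoff 5)
  P2 vs B: payoffs [0, 4] → best response Y (payoff 4)
Mutual best responses: (A,X), (B,Y) → Nash equilibria.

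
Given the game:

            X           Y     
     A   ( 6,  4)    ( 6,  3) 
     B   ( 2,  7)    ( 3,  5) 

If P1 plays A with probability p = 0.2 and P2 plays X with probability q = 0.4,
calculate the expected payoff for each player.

E[P1] = 3.28, E[P2] = 5.32

Work:
E[P1] = p·q·π₁(A,X) + p·(1-q)·π₁(A,Y) + (1-p)·q·π₁(B,X) + (1-p)·(1-q)·π₁(B,Y)
= 0.2·0.4·6 + 0.2·0.6·6 + 0.8·0.4·2 + 0.8·0.6·3
= 3.28

E[P2] = 5.32 (similar calculation)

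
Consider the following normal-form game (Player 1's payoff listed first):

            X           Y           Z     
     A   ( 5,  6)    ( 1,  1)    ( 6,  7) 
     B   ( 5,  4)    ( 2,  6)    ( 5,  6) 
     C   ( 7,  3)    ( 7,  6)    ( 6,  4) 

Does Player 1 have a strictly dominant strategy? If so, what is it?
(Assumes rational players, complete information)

No strictly dominant strategy exists for Player 1

Work:
A strategy strictly dominates another if it gives a strictly higher payoff against every opponent action. Compare each pair of P1's strategies column-by-column:
  A vs B: [5 vs 5, 1 vs 2, 6 vs 5] → A does not strictly dominate B (column X: 5 ≤ 5)
  A vs C: [5 vs 7, 1 vs 7, 6 vs 6] → A does not strictly dominate C (column X: 5 ≤ 7)
  B vs A: [5 vs 5, 2 vs 1, 5 vs 6] → B does not strictly dominate A (column X: 5 ≤ 5)
  B vs C: [5 vs 7, 2 vs 7, 5 vs 6] → B does not strictly dominate C (column X: 5 ≤ 7)
  C vs A: [7 vs 5, 7 vs 1, 6 vs 6] → C does not strictly dominate A (column Z: 6 ≤ 6)
  C vs B: [7 vs 5, 7 vs 2, 6 vs 5] → C strictly dominates B
No single strategy strictly dominates all others → no strictly dominant strategy.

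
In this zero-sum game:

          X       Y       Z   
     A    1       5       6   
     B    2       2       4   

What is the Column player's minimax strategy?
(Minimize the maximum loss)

Column should play X, value = 2

Work:
Column player minimizes Row's maximum payoff:
Column X: max payoff to Row = 2
Column Y: max payoff to Row = 5
Column Z: max payoff to Row = 6
Minimum is 2, achieved by column X.
Minimax strategy: X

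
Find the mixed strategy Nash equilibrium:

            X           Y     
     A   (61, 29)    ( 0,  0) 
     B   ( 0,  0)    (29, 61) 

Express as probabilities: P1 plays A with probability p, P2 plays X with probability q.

p = 0.6778, q = 0.3222

Work:
Find probabilities that make opponent indifferent:
P2 chooses q to make P1 indifferent between A and B
P1 chooses p to make P2 indifferent between X and Y
Mixed NE: P1 plays (A: 0.6778, B: 0.3222), P2 plays (X: 0.3222, Y: 0.6778)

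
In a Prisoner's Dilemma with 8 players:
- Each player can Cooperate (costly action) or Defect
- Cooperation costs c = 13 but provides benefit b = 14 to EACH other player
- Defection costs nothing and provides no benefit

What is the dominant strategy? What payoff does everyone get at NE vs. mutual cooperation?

Dominant: Defect; NE payoff = 0; Coop payoff = 85

Work:
Defect dominates (saves cost c = 13, benefit to others is external)
NE: All defect → everyone gets 0
If all cooperate: each receives (7)×14 - 13 = 85
Social dilemma: 85 > 0 but NE gives 0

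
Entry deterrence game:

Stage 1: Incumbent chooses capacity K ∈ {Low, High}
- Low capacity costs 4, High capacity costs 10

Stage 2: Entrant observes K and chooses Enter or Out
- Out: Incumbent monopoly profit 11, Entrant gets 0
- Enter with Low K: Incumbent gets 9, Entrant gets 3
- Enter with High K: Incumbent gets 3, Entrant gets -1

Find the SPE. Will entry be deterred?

SPE: (Low, Enter|Low, Out|High); Entry not deterred. Incumbent net profit = 5, Entrant gets 3

Work:
After Low K: Entrant enters (3 > 0)
After High K: Entrant stays out (-1 < 0)
Incumbent: Low → 9−4=5, High → 11−10=1
Incumbent chooses Low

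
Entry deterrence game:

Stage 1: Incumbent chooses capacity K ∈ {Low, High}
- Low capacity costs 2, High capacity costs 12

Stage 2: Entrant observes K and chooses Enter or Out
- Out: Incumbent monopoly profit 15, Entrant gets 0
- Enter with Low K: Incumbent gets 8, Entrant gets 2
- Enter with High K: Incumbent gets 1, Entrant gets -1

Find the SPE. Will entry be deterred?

SPE: (Low, Enter|Low, Out|High); Entry not deterred. Incumbent net profit = 6, Entrant gets 2

Work:
After Low K: Entrant enters (2 > 0)
After High K: Entrant stays out (-1 < 0)
Incumbent: Low → 8−2=6, High → 15−12=3
Incumbent chooses Low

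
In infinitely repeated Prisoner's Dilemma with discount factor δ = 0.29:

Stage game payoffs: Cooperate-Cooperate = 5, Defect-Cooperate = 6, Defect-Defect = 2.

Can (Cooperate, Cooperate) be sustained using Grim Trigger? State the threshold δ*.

δ* = 0.25; since δ = 0.29 ≥ 0.25, cooperation can be sustained

Work:
For Grim Trigger:
Cooperate forever: 5/(1-δ)
Defect then punished: 6 + 2·δ/(1-δ)
Need: 5/(1-δ) ≥ 6 + 2·δ/(1-δ)
Solving: δ ≥ (T-R)/(T-P) = (6-5)/(6-2) = 0.25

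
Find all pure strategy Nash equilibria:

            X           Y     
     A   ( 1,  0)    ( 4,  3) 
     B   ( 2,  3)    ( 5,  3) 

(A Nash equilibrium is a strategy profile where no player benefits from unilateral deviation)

Nash equilibrium: (B, X), (B, Y)

Work:
Best responses:
  P1 vs X: payoffs [1, 2] → best response B (payoff 2)
  P1 vs Y: payoffs [4, 5] → best response B (payoff 5)
  P2 vs A: payoffs [0, 3] → best response Y (payoff 3)
  P2 vs B: payoffs [3, 3] → best response X/Y (payoff 3)
Mutual best responses: (B,X), (B,Y) → Nash equilibria.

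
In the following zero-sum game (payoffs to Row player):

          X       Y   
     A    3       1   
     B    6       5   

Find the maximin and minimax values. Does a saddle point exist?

Maximin = 5, Minimax = 5, Saddle: True

Work:
Row minimums: [1, 5] → maximin = 5
Column maximums: [6, 5] → minimax = 5
Saddle point exists! Game value = 5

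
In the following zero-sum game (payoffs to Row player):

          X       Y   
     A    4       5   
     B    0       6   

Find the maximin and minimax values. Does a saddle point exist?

Maximin = 4, Minimax = 4, Saddle: True

Work:
Row minimums: [4, 0] → maximin = 4
Column maximums: [4, 6] → minimax = 4
Saddle point exists! Game value = 4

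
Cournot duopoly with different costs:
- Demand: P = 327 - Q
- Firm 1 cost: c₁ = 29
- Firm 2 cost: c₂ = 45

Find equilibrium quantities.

q₁* = 104.67, q₂* = 88.67

Work:
Reaction: q₁ = (327 - 29 - q₂)/2
Reaction: q₂ = (327 - 45 - q₁)/2
Solve simultaneously:
q₁* = (327 - 2×29 + 45)/3 = 104.67
q₂* = (327 - 2×45 + 29)/3 = 88.67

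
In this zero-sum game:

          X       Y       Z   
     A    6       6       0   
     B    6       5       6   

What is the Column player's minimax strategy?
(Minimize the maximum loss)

Column should play X or Y or Z (all achieve the minimum), value = 6

Work:
Column player minimizes Row's maximum payoff:
Column X: max payoff to Row = 6
Column Y: max payoff to Row = 6
Column Z: max payoff to Row = 6
Minimum is 6, achieved by columns X, Y, Z (tied).
Each of X or Y or Z is a minimax strategy.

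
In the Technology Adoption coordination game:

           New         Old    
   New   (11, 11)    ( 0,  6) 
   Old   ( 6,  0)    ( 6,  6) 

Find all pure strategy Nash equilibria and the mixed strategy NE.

Pure NE: (New, New) and (Old, Old); Mixed NE: p = 0.5455, q = 0.5455

Work:
Check pure NE:
(New, New): (11, 11) - no unilateral deviation beneficial
(Old, Old): (6, 6) - no unilateral deviation beneficial
Mixed NE: P1 plays New with p = 0.5455, P2 plays New with q = 0.5455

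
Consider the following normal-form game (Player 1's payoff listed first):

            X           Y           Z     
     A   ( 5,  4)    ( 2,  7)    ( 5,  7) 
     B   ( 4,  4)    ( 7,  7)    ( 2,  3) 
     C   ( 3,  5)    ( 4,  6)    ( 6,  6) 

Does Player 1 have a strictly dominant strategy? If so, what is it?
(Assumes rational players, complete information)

No strictly dominant strategy exists for Player 1

Work:
A strategy strictly dominates another if it gives a strictly higher payoff against every opponent action. Compare each pair of P1's strategies column-by-column:
  A vs B: [5 vs 4, 2 vs 7, 5 vs 2] → A does not strictly dominate B (column Y: 2 ≤ 7)
  A vs C: [5 vs 3, 2 vs 4, 5 vs 6] → A does not strictly dominate C (column Y: 2 ≤ 4)
  B vs A: [4 vs 5, 7 vs 2, 2 vs 5] → B does not strictly dominate A (column X: 4 ≤ 5)
  B vs C: [4 vs 3, 7 vs 4, 2 vs 6] → B does not strictly dominate C (column Z: 2 ≤ 6)
  C vs A: [3 vs 5, 4 vs 2, 6 vs 5] → C does not strictly dominate A (column X: 3 ≤ 5)
  C vs B: [3 vs 4, 4 vs 7, 6 vs 2] → C does not strictly dominate B (column X: 3 ≤ 4)
No single strategy strictly dominates all others → no strictly dominant strategy.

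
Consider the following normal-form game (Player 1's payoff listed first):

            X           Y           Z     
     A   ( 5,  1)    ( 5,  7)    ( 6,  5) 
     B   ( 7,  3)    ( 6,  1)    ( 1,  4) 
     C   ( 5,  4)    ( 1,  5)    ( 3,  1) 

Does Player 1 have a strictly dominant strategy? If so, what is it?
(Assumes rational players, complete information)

No strictly dominant strategy exists for Player 1

Work:
A strategy strictly dominates another if it gives a strictly higher payoff against every opponent action. Compare each pair of P1's strategies column-by-column:
  A vs B: [5 vs 7, 5 vs 6, 6 vs 1] → A does not strictly dominate B (column X: 5 ≤ 7)
  A vs C: [5 vs 5, 5 vs 1, 6 vs 3] → A does not strictly dominate C (column X: 5 ≤ 5)
  B vs A: [7 vs 5, 6 vs 5, 1 vs 6] → B does not strictly dominate A (column Z: 1 ≤ 6)
  B vs C: [7 vs 5, 6 vs 1, 1 vs 3] → B does not strictly dominate C (column Z: 1 ≤ 3)
  C vs A: [5 vs 5, 1 vs 5, 3 vs 6] → C does not strictly dominate A (column X: 5 ≤ 5)
  C vs B: [5 vs 7, 1 vs 6, 3 vs 1] → C does not strictly dominate B (column X: 5 ≤ 7)
No single strategy strictly dominates all others → no strictly dominant strategy.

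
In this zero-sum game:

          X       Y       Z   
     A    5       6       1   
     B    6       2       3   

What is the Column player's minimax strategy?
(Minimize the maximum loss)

Column should play Z, value = 3

Work:
Column player minimizes Row's maximum payoff:
Column X: max payoff to Row = 6
Column Y: max payoff to Row = 6
Column Z: max payoff to Row = 3
Minimum is 3, achieved by column Z.
Minimax strategy: Z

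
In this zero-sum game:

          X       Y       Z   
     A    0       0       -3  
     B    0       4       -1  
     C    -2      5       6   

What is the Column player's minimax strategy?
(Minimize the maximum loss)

Column should play X, value = 0

Work:
Column player minimizes Row's maximum payoff:
Column X: max payoff to Row = 0
Column Y: max payoff to Row = 5
Column Z: max payoff to Row = 6
Minimum is 0, achieved by column X.
Minimax strategy: X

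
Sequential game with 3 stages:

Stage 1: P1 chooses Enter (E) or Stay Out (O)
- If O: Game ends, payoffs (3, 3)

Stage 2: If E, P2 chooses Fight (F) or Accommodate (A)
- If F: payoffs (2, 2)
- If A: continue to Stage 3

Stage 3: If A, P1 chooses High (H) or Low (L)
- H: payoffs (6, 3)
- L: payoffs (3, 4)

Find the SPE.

SPE: (E, A, H); Outcome (6, 3)

Work:
Stage 3: P1 chooses H (6 vs 3)
Stage 2: P2: F->2, A->3 (anticipating H). Choose A
Stage 1: P1: O->3, E->6 (anticipating A, H). Choose E
SPE path: E -> A -> H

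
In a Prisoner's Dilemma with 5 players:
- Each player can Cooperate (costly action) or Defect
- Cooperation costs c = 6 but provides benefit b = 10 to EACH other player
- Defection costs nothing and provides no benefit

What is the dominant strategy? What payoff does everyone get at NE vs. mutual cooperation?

Dominant: Defect; NE payoff = 0; Coop payoff = 34

Work:
Defect dominates (saves cost c = 6, benefit to others is external)
NE: All defect → everyone gets 0
If all cooperate: each receives (4)×10 - 6 = 34
Social dilemma: 34 > 0 but NE gives 0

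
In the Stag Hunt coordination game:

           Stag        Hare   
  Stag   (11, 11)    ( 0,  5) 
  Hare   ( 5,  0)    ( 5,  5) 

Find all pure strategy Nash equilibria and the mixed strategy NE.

Pure NE: (Stag, Stag) and (Hare, Hare); Mixed NE: p = 0.4545, q = 0.4545

Work:
Check pure NE:
(Stag, Stag): (11, 11) - no unilateral deviation beneficial
(Hare, Hare): (5, 5) - no unilateral deviation beneficial
Mixed NE: P1 plays Stag with p = 0.4545, P2 plays Stag with q = 0.4545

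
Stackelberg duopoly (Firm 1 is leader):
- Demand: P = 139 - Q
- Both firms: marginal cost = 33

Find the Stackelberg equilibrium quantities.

q₁* (leader) = 53.0, q₂* (follower) = 26.5

Work:
Follower's reaction: q₂ = (a - c - q₁)/2
Leader substitutes: π₁ = q₁·(a - q₁ - (a-c-q₁)/2 - c)
FOC: q₁* = (139 - 33)/2 = 53.00
Then: q₂* = (139 - 33 - 53.0)/2 = 26.50
Leader has first-mover advantage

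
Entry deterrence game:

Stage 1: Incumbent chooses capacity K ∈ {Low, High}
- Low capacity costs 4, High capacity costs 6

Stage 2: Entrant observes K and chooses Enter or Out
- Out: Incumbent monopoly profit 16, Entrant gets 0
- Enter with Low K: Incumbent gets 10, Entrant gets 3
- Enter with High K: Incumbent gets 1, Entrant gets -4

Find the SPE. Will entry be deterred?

SPE: (High, Enter|Low, Out|High); Entry deterred. Incumbent net profit = 10

Work:
After Low K: Entrant enters (3 > 0)
After High K: Entrant stays out (-4 < 0)
Incumbent: Low → 10−4=6, High → 16−6=10
Incumbent chooses High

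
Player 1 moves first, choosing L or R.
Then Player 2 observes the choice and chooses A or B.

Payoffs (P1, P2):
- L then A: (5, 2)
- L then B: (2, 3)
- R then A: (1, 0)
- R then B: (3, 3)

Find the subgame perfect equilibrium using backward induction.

P1 plays R, P2 plays B after L and B after R; Payoff (3, 3)

Work:
Backward induction:
After L: P2 chooses B → P1 gets 2
After R: P2 chooses B → P1 gets 3
P1 chooses R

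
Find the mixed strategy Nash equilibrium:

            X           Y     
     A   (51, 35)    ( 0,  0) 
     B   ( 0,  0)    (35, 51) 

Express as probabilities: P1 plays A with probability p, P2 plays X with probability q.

p = 0.593, q = 0.407

Work:
Find probabilities that make opponent indifferent:
P2 chooses q to make P1 indifferent between A and B
P1 chooses p to make P2 indifferent between X and Y
Mixed NE: P1 plays (A: 0.593, B: 0.407), P2 plays (X: 0.407, Y: 0.593)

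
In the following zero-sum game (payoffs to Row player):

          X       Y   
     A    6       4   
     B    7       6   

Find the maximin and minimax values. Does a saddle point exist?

Maximin = 6, Minimax = 6, Saddle: True

Work:
Row minimums: [4, 6] → maximin = 6
Column maximums: [7, 6] → minimax = 6
Saddle point exists! Game value = 6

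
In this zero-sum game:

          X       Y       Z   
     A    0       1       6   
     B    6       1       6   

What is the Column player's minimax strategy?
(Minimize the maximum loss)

Column should play Y, value = 1

Work:
Column player minimizes Row's maximum payoff:
Column X: max payoff to Row = 6
Column Y: max payoff to Row = 1
Column Z: max payoff to Row = 6
Minimum is 1, achieved by column Y.
Minimax strategy: Y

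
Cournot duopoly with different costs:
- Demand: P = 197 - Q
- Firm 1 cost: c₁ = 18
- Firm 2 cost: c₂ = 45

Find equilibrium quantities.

q₁* = 68.67, q₂* = 41.67

Work:
Reaction: q₁ = (197 - 18 - q₂)/2
Reaction: q₂ = (197 - 45 - q₁)/2
Solve simultaneously:
q₁* = (197 - 2×18 + 45)/3 = 68.67
q₂* = (197 - 2×45 + 18)/3 = 41.67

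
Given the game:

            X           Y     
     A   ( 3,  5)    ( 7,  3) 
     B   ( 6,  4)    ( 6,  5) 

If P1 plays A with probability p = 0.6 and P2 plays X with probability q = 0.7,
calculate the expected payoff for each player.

E[P1] = 4.92, E[P2] = 4.36

Work:
E[P1] = p·q·π₁(A,X) + p·(1-q)·π₁(A,Y) + (1-p)·q·π₁(B,X) + (1-p)·(1-q)·π₁(B,Y)
= 0.6·0.7·3 + 0.6·0.3·7 + 0.4·0.7·6 + 0.4·0.3·6
= 4.92

E[P2] = 4.36 (similar calculation)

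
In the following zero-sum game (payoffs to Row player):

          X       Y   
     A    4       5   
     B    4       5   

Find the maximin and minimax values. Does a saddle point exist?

Maximin = 4, Minimax = 4, Saddle: True

Work:
Row minimums: [4, 4] → maximin = 4
Column maximums: [4, 5] → minimax = 4
Saddle point exists! Game value = 4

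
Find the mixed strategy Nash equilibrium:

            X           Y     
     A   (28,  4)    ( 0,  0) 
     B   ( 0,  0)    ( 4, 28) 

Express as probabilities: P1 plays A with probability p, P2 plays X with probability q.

p = 0.875, q = 0.125

Work:
Find probabilities that make opponent indifferent:
P2 chooses q to make P1 indifferent between A and B
P1 chooses p to make P2 indifferent between X and Y
Mixed NE: P1 plays (A: 0.875, B: 0.125), P2 plays (X: 0.125, Y: 0.875)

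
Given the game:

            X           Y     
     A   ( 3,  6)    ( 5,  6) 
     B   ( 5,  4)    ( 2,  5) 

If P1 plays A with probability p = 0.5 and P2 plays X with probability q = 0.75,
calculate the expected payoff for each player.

E[P1] = 3.875, E[P2] = 5.125

Work:
E[P1] = p·q·π₁(A,X) + p·(1-q)·π₁(A,Y) + (1-p)·q·π₁(B,X) + (1-p)·(1-q)·π₁(B,Y)
= 0.5·0.75·3 + 0.5·0.25·5 + 0.5·0.75·5 + 0.5·0.25·2
= 3.875

E[P2] = 5.125 (similar calculation)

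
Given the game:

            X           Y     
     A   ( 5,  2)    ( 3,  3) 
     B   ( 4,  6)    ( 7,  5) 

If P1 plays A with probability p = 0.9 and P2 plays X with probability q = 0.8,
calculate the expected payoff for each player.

E[P1] = 4.6, E[P2] = 2.56

Work:
E[P1] = p·q·π₁(A,X) + p·(1-q)·π₁(A,Y) + (1-p)·q·π₁(B,X) + (1-p)·(1-q)·π₁(B,Y)
= 0.9·0.8·5 + 0.9·0.2·3 + 0.1·0.8·4 + 0.1·0.2·7
= 4.6

E[P2] = 2.56 (similar calculation)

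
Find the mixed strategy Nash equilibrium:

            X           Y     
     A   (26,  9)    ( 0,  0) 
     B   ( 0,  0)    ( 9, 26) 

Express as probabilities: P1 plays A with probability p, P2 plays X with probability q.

p = 0.7429, q = 0.2571

Work:
Find probabilities that make opponent indifferent:
P2 chooses q to make P1 indifferent between A and B
P1 chooses p to make P2 indifferent between X and Y
Mixed NE: P1 plays (A: 0.7429, B: 0.2571), P2 plays (X: 0.2571, Y: 0.7429)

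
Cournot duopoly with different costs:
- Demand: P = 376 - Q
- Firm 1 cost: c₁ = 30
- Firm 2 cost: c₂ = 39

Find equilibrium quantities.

q₁* = 118.33, q₂* = 109.33

Work:
Reaction: q₁ = (376 - 30 - q₂)/2
Reaction: q₂ = (376 - 39 - q₁)/2
Solve simultaneously:
q₁* = (376 - 2×30 + 39)/3 = 118.33
q₂* = (376 - 2×39 + 30)/3 = 109.33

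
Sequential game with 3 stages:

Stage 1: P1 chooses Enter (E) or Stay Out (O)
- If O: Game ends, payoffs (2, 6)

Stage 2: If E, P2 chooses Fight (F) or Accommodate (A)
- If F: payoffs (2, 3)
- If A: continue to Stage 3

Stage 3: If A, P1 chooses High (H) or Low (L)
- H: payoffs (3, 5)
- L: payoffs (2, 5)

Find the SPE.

SPE: (E, A, H); Outcome (3, 5)

Work:
Stage 3: P1 chooses H (3 vs 2)
Stage 2: P2: F->3, A->5 (anticipating H). Choose A
Stage 1: P1: O->2, E->3 (anticipating A, H). Choose E
SPE path: E -> A -> H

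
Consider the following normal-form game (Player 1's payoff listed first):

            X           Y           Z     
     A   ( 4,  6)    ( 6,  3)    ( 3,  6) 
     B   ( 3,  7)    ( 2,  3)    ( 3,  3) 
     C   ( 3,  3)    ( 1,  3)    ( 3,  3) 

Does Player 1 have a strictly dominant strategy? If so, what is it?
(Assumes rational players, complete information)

No strictly dominant strategy exists for Player 1

Work:
A strategy strictly dominates another if it gives a strictly higher payoff against every opponent action. Compare each pair of P1's strategies column-by-column:
  A vs B: [4 vs 3, 6 vs 2, 3 vs 3] → A does not strictly dominate B (column Z: 3 ≤ 3)
  A vs C: [4 vs 3, 6 vs 1, 3 vs 3] → A does not strictly dominate C (column Z: 3 ≤ 3)
  B vs A: [3 vs 4, 2 vs 6, 3 vs 3] → B does not strictly dominate A (column X: 3 ≤ 4)
  B vs C: [3 vs 3, 2 vs 1, 3 vs 3] → B does not strictly dominate C (column X: 3 ≤ 3)
  C vs A: [3 vs 4, 1 vs 6, 3 vs 3] → C does not strictly dominate A (column X: 3 ≤ 4)
  C vs B: [3 vs 3, 1 vs 2, 3 vs 3] → C does not strictly dominate B (column X: 3 ≤ 3)
No single strategy strictly dominates all others → no strictly dominant strategy.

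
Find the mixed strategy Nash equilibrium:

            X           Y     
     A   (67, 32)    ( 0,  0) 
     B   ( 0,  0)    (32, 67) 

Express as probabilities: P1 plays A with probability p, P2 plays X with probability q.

p = 0.6768, q = 0.3232

Work:
Find probabilities that make opponent indifferent:
P2 chooses q to make P1 indifferent between A and B
P1 chooses p to make P2 indifferent between X and Y
Mixed NE: P1 plays (A: 0.6768, B: 0.3232), P2 plays (X: 0.3232, Y: 0.6768)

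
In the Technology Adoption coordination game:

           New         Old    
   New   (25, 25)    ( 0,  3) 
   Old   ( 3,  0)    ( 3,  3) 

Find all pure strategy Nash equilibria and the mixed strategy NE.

Pure NE: (New, New) and (Old, Old); Mixed NE: p = 0.12, q = 0.12

Work:
Check pure NE:
(New, New): (25, 25) - no unilateral deviation beneficial
(Old, Old): (3, 3) - no unilateral deviation beneficial
Mixed NE: P1 plays New with p = 0.12, P2 plays New with q = 0.12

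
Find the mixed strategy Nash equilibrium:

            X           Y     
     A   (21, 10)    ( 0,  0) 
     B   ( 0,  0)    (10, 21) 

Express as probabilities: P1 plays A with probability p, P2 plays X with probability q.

p = 0.6774, q = 0.3226

Work:
Find probabilities that make opponent indifferent:
P2 chooses q to make P1 indifferent between A and B
P1 chooses p to make P2 indifferent between X and Y
Mixed NE: P1 plays (A: 0.6774, B: 0.3226), P2 plays (X: 0.3226, Y: 0.6774)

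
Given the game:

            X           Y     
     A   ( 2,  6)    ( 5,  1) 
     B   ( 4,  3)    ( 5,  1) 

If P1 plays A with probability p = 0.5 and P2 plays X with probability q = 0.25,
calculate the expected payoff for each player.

E[P1] = 4.5, E[P2] = 1.875

Work:
E[P1] = p·q·π₁(A,X) + p·(1-q)·π₁(A,Y) + (1-p)·q·π₁(B,X) + (1-p)·(1-q)·π₁(B,Y)
= 0.5·0.25·2 + 0.5·0.75·5 + 0.5·0.25·4 + 0.5·0.75·5
= 4.5

E[P2] = 1.875 (similar calculation)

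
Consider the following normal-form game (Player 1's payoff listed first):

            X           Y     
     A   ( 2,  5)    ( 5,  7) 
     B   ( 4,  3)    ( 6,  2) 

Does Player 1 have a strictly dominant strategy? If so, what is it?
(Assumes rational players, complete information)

Yes, Player 1's strictly dominant strategy is B

Work:
A strategy strictly dominates another if it gives a strictly higher payoff against every opponent action. Compare each pair of P1's strategies column-by-column:
  A vs B: [2 vs 4, 5 vs 6] → A does not strictly dominate B (column X: 2 ≤ 4)
  B vs A: [4 vs 2, 6 vs 5] → B strictly dominates A
B strictly dominates every other strategy → strictly dominant.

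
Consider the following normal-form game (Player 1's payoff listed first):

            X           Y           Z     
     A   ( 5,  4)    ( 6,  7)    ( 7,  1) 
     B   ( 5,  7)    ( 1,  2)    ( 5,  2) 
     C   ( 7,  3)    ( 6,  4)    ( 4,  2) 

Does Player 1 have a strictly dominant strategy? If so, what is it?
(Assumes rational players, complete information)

No strictly dominant strategy exists for Player 1

Work:
A strategy strictly dominates another if it gives a strictly higher payoff against every opponent action. Compare each pair of P1's strategies column-by-column:
  A vs B: [5 vs 5, 6 vs 1, 7 vs 5] → A does not strictly dominate B (column X: 5 ≤ 5)
  A vs C: [5 vs 7, 6 vs 6, 7 vs 4] → A does not strictly dominate C (column X: 5 ≤ 7)
  B vs A: [5 vs 5, 1 vs 6, 5 vs 7] → B does not strictly dominate A (column X: 5 ≤ 5)
  B vs C: [5 vs 7, 1 vs 6, 5 vs 4] → B does not strictly dominate C (column X: 5 ≤ 7)
  C vs A: [7 vs 5, 6 vs 6, 4 vs 7] → C does not strictly dominate A (column Y: 6 ≤ 6)
  C vs B: [7 vs 5, 6 vs 1, 4 vs 5] → C does not strictly dominate B (column Z: 4 ≤ 5)
No single strategy strictly dominates all others → no strictly dominant strategy.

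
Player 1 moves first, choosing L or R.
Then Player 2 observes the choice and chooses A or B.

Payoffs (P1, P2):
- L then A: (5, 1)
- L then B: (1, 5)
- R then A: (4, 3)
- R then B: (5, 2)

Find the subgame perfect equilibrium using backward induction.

P1 plays R, P2 plays B after L and A after R; Payoff (4, 3)

Work:
Backward induction:
After L: P2 chooses B → P1 gets 1
After R: P2 chooses A → P1 gets 4
P1 chooses R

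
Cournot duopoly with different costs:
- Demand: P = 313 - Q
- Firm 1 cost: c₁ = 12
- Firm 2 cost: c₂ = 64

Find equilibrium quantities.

q₁* = 117.67, q₂* = 65.67

Work:
Reaction: q₁ = (313 - 12 - q₂)/2
Reaction: q₂ = (313 - 64 - q₁)/2
Solve simultaneously:
q₁* = (313 - 2×12 + 64)/3 = 117.67
q₂* = (313 - 2×64 + 12)/3 = 65.67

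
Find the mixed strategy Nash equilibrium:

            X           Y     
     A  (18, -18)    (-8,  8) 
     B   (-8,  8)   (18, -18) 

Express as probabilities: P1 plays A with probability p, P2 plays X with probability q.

p = 0.5, q = 0.5

Work:
Find probabilities that make opponent indifferent:
P2 chooses q to make P1 indifferent between A and B
P1 chooses p to make P2 indifferent between X and Y
Mixed NE: P1 plays (A: 0.5, B: 0.5), P2 plays (X: 0.5, Y: 0.5)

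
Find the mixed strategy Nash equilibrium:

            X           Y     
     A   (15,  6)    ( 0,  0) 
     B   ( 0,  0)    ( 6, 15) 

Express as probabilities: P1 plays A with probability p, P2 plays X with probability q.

p = 0.7143, q = 0.2857

Work:
Find probabilities that make opponent indifferent:
P2 chooses q to make P1 indifferent between A and B
P1 chooses p to make P2 indifferent between X and Y
Mixed NE: P1 plays (A: 0.7143, B: 0.2857), P2 plays (X: 0.2857, Y: 0.7143)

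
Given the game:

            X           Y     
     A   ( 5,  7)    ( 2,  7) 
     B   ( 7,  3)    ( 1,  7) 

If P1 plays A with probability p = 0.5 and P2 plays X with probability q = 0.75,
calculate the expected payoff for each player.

E[P1] = 4.875, E[P2] = 5.5

Work:
E[P1] = p·q·π₁(A,X) + p·(1-q)·π₁(A,Y) + (1-p)·q·π₁(B,X) + (1-p)·(1-q)·π₁(B,Y)
= 0.5·0.75·5 + 0.5·0.25·2 + 0.5·0.75·7 + 0.5·0.25·1
= 4.875

E[P2] = 5.5 (similar calculation)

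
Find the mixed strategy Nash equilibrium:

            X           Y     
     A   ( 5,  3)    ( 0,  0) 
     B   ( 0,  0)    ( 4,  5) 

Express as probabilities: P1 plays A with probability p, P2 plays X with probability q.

p = 0.625, q = 0.4444

Work:
Find probabilities that make opponent indifferent:
P2 chooses q to make P1 indifferent between A and B
P1 chooses p to make P2 indifferent between X and Y
Mixed NE: P1 plays (A: 0.625, B: 0.375), P2 plays (X: 0.4444, Y: 0.5556)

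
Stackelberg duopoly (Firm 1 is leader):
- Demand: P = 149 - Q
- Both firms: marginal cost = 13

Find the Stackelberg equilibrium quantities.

q₁* (leader) = 68.0, q₂* (follower) = 34.0

Work:
Follower's reaction: q₂ = (a - c - q₁)/2
Leader substitutes: π₁ = q₁·(a - q₁ - (a-c-q₁)/2 - c)
FOC: q₁* = (149 - 13)/2 = 68.00
Then: q₂* = (149 - 13 - 68.0)/2 = 34.00
Leader has first-mover advantage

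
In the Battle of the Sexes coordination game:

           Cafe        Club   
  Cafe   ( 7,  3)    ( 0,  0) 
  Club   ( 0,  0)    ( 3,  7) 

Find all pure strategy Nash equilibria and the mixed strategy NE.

Pure NE: (Cafe, Cafe) and (Club, Club); Mixed NE: p = 0.7, q = 0.3

Work:
Check pure NE:
(Cafe, Cafe): (7, 3) - no unilateral deviation beneficial
(Club, Club): (3, 7) - no unilateral deviation beneficial
Mixed NE: P1 plays Cafe with p = 0.7, P2 plays Cafe with q = 0.3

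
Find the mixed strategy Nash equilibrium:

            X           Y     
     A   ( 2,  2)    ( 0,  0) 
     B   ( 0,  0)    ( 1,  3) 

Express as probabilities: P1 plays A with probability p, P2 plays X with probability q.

p = 0.6, q = 0.3333

Work:
Find probabilities that make opponent indifferent:
P2 chooses q to make P1 indifferent between A and B
P1 chooses p to make P2 indifferent between X and Y
Mixed NE: P1 plays (A: 0.6, B: 0.4), P2 plays (X: 0.3333, Y: 0.6667)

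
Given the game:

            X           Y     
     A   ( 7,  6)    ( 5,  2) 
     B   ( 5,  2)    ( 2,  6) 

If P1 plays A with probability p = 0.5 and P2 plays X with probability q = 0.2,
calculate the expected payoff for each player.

E[P1] = 4.0, E[P2] = 4.0

Work:
E[P1] = p·q·π₁(A,X) + p·(1-q)·π₁(A,Y) + (1-p)·q·π₁(B,X) + (1-p)·(1-q)·π₁(B,Y)
= 0.5·0.2·7 + 0.5·0.8·5 + 0.5·0.2·5 + 0.5·0.8·2
= 4.0

E[P2] = 4.0 (similar calculation)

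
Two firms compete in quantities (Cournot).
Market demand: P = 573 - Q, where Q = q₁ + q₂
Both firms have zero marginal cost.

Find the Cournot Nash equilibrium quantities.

q₁* = q₂* = 191.0; P* = 191.0

Work:
Profit: π_i = P·q_i = (a - q_i - q_j)·q_i
FOC: ∂π_i/∂q_i = a - 2q_i - q_j = 0
Reaction function: q_i = (573 - q_j)/2
Symmetry: q* = 573/3 = 191.0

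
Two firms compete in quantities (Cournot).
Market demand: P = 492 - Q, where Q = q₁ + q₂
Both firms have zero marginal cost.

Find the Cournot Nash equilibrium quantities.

q₁* = q₂* = 164.0; P* = 164.0

Work:
Profit: π_i = P·q_i = (a - q_i - q_j)·q_i
FOC: ∂π_i/∂q_i = a - 2q_i - q_j = 0
Reaction function: q_i = (492 - q_j)/2
Symmetry: q* = 492/3 = 164.0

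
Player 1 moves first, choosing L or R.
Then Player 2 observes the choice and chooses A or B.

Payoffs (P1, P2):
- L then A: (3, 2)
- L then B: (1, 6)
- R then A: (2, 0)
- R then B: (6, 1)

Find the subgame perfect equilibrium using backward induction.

P1 plays R, P2 plays B after L and B after R; Payoff (6, 1)

Work:
Backward induction:
After L: P2 chooses B → P1 gets 1
After R: P2 chooses B → P1 gets 6
P1 chooses R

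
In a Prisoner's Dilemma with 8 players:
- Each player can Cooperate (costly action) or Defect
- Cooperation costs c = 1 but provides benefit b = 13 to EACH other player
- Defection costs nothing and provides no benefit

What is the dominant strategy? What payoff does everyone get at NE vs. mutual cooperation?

Dominant: Defect; NE payoff = 0; Coop payoff = 90

Work:
Defect dominates (saves cost c = 1, benefit to others is external)
NE: All defect → everyone gets 0
If all cooperate: each receives (7)×13 - 1 = 90
Social dilemma: 90 > 0 but NE gives 0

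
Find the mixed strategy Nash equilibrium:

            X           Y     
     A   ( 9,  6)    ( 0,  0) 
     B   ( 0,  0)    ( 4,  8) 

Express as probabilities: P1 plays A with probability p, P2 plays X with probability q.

p = 0.5714, q = 0.3077

Work:
Find probabilities that make opponent indifferent:
P2 chooses q to make P1 indifferent between A and B
P1 chooses p to make P2 indifferent between X and Y
Mixed NE: P1 plays (A: 0.5714, B: 0.4286), P2 plays (X: 0.3077, Y: 0.6923)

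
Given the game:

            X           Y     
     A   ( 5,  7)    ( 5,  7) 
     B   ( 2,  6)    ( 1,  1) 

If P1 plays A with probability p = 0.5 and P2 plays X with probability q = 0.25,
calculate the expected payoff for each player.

E[P1] = 3.125, E[P2] = 4.625

Work:
E[P1] = p·q·π₁(A,X) + p·(1-q)·π₁(A,Y) + (1-p)·q·π₁(B,X) + (1-p)·(1-q)·π₁(B,Y)
= 0.5·0.25·5 + 0.5·0.75·5 + 0.5·0.25·2 + 0.5·0.75·1
= 3.125

E[P2] = 4.625 (similar calculation)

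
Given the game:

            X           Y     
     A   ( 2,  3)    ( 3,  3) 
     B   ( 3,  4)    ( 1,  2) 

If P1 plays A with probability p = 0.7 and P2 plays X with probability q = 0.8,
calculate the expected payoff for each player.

E[P1] = 2.32, E[P2] = 3.18

Work:
E[P1] = p·q·π₁(A,X) + p·(1-q)·π₁(A,Y) + (1-p)·q·π₁(B,X) + (1-p)·(1-q)·π₁(B,Y)
= 0.7·0.8·2 + 0.7·0.2·3 + 0.3·0.8·3 + 0.3·0.2·1
= 2.32

E[P2] = 3.18 (similar calculation)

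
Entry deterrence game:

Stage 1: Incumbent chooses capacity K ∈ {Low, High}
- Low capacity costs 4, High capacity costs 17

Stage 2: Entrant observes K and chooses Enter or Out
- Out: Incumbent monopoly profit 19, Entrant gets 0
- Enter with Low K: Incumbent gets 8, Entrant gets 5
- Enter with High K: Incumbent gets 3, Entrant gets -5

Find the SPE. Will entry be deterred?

SPE: (Low, Enter|Low, Out|High); Entry not deterred. Incumbent net profit = 4, Entrant gets 5

Work:
After Low K: Entrant enters (5 > 0)
After High K: Entrant stays out (-5 < 0)
Incumbent: Low → 8−4=4, High → 19−17=2
Incumbent chooses Low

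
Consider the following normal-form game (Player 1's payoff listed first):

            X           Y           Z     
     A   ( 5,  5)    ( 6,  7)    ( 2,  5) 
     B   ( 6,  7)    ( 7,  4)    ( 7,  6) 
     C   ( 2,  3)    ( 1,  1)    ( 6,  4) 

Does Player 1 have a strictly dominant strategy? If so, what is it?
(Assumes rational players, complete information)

Yes, Player 1's strictly dominant strategy is B

Work:
A strategy strictly dominates another if it gives a strictly higher payoff against every opponent action. Compare each pair of P1's strategies column-by-column:
  A vs B: [5 vs 6, 6 vs 7, 2 vs 7] → A does not strictly dominate B (column X: 5 ≤ 6)
  A vs C: [5 vs 2, 6 vs 1, 2 vs 6] → A does not strictly dominate C (column Z: 2 ≤ 6)
  B vs A: [6 vs 5, 7 vs 6, 7 vs 2] → B strictly dominates A
  B vs C: [6 vs 2, 7 vs 1, 7 vs 6] → B strictly dominates C
  C vs A: [2 vs 5, 1 vs 6, 6 vs 2] → C does not strictly dominate A (column X: 2 ≤ 5)
  C vs B: [2 vs 6, 1 vs 7, 6 vs 7] → C does not strictly dominate B (column X: 2 ≤ 6)
B strictly dominates every other strategy → strictly dominant.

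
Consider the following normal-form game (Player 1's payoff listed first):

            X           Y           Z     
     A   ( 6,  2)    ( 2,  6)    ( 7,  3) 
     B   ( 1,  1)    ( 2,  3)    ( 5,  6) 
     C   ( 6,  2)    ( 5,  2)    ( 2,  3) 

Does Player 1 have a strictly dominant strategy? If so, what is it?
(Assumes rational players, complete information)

No strictly dominant strategy exists for Player 1

Work:
A strategy strictly dominates another if it gives a strictly higher payoff against every opponent action. Compare each pair of P1's strategies column-by-column:
  A vs B: [6 vs 1, 2 vs 2, 7 vs 5] → A does not strictly dominate B (column Y: 2 ≤ 2)
  A vs C: [6 vs 6, 2 vs 5, 7 vs 2] → A does not strictly dominate C (column X: 6 ≤ 6)
  B vs A: [1 vs 6, 2 vs 2, 5 vs 7] → B does not strictly dominate A (column X: 1 ≤ 6)
  B vs C: [1 vs 6, 2 vs 5, 5 vs 2] → B does not strictly dominate C (column X: 1 ≤ 6)
  C vs A: [6 vs 6, 5 vs 2, 2 vs 7] → C does not strictly dominate A (column X: 6 ≤ 6)
  C vs B: [6 vs 1, 5 vs 2, 2 vs 5] → C does not strictly dominate B (column Z: 2 ≤ 5)
No single strategy strictly dominates all others → no strictly dominant strategy.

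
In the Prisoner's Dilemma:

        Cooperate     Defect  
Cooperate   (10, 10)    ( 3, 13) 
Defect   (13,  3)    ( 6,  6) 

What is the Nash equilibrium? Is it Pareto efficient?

(Defect, Defect) is NE; not Pareto efficient

Work:
Defect dominates Cooperate for both players:
If P2 cooperates: Defect (13) > Cooperate (10)
If P2 defects: Defect (6) > Cooperate (3)
NE: (Defect, Defect) with payoff (6, 6)
But (Cooperate, Cooperate) = (10, 10) Pareto dominates (6, 6)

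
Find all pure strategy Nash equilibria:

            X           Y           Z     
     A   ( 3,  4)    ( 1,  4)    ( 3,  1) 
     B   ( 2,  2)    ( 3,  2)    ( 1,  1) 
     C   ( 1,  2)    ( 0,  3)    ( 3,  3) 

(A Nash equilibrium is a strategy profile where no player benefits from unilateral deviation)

Nash equilibrium: (A, X), (B, Y), (C, Z)

Work:
Best responses:
  P1 vs X: payoffs [3, 2, 1] → best response A (payoff 3)
  P1 vs Y: payoffs [1, 3, 0] → best response B (payoff 3)
  P1 vs Z: payoffs [3, 1, 3] → best response A/C (payoff 3)
  P2 vs A: payoffs [4, 4, 1] → best response X/Y (payoff 4)
  P2 vs B: payoffs [2, 2, 1] → best response X/Y (payoff 2)
  P2 vs C: payoffs [2, 3, 3] → best response Y/Z (payoff 3)
Mutual best responses: (A,X), (B,Y), (C,Z) → Nash equilibria.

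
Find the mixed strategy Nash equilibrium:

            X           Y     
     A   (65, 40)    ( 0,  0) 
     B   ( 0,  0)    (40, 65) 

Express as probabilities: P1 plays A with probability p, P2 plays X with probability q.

p = 0.619, q = 0.381

Work:
Find probabilities that make opponent indifferent:
P2 chooses q to make P1 indifferent between A and B
P1 chooses p to make P2 indifferent between X and Y
Mixed NE: P1 plays (A: 0.619, B: 0.381), P2 plays (X: 0.381, Y: 0.619)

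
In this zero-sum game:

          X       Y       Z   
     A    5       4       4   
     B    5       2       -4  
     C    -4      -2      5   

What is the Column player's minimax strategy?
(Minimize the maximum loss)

Column should play Y, value = 4

Work:
Column player minimizes Row's maximum payoff:
Column X: max payoff to Row = 5
Column Y: max payoff to Row = 4
Column Z: max payoff to Row = 5
Minimum is 4, achieved by column Y.
Minimax strategy: Y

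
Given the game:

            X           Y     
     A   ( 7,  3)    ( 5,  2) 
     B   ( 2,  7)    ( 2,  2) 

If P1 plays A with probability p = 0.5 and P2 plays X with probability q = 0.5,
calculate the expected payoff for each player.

E[P1] = 4.0, E[P2] = 3.5

Work:
E[P1] = p·q·π₁(A,X) + p·(1-q)·π₁(A,Y) + (1-p)·q·π₁(B,X) + (1-p)·(1-q)·π₁(B,Y)
= 0.5·0.5·7 + 0.5·0.5·5 + 0.5·0.5·2 + 0.5·0.5·2
= 4.0

E[P2] = 3.5 (similar calculation)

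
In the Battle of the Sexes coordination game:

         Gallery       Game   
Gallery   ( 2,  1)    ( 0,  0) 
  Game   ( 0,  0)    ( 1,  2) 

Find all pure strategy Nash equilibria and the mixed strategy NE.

Pure NE: (Gallery, Gallery) and (Game, Game); Mixed NE: p = 0.6667, q = 0.3333

Work:
Check pure NE:
(Gallery, Gallery): (2, 1) - no unilateral deviation beneficial
(Game, Game): (1, 2) - no unilateral deviation beneficial
Mixed NE: P1 plays Gallery with p = 0.6667, P2 plays Gallery with q = 0.3333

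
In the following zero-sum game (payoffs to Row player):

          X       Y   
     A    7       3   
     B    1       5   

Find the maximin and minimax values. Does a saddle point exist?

Maximin = 3, Minimax = 5, Saddle: False

Work:
Row minimums: [3, 1] → maximin = 3
Column maximums: [7, 5] → minimax = 5
No saddle point (maximin ≠ minimax). Mixed strategy needed.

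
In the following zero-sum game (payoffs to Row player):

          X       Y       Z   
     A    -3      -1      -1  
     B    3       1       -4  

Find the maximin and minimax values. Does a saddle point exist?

Maximin = -3, Minimax = -1, Saddle: False

Work:
Row minimums: [-3, -4] → maximin = -3
Column maximums: [3, 1, -1] → minimax = -1
No saddle point (maximin ≠ minimax). Mixed strategy needed.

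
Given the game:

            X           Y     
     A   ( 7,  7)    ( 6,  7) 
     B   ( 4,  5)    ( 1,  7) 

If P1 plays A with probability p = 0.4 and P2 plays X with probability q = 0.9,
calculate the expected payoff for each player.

E[P1] = 4.98, E[P2] = 5.92

Work:
E[P1] = p·q·π₁(A,X) + p·(1-q)·π₁(A,Y) + (1-p)·q·π₁(B,X) + (1-p)·(1-q)·π₁(B,Y)
= 0.4·0.9·7 + 0.4·0.1·6 + 0.6·0.9·4 + 0.6·0.1·1
= 4.98

E[P2] = 5.92 (similar calculation)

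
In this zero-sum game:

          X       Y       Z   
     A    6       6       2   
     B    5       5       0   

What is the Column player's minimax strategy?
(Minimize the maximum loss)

Column should play Z, value = 2

Work:
Column player minimizes Row's maximum payoff:
Column X: max payoff to Row = 6
Column Y: max payoff to Row = 6
Column Z: max payoff to Row = 2
Minimum is 2, achieved by column Z.
Minimax strategy: Z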